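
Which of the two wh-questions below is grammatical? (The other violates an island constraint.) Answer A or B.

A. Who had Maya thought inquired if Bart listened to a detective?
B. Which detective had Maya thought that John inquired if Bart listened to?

In B, the wh-phrase is extracted from inside a wh-island (introduced by "if"), which blocks movement.
In A, the extraction path crosses only that-complement boundaries, which are transparent.
So A is grammatical.

A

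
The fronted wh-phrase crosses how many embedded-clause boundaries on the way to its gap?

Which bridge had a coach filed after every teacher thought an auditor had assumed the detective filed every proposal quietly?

0

"which bridge" originates inside the matrix clause — no clause boundary is crossed.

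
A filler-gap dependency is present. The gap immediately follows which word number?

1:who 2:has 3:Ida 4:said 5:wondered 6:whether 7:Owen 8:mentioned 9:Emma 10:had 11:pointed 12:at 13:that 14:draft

4

The displaced element is "who" (word 1).
It is linked across 1 clause boundary (Ø).
It functions as the subject of "wondered", so the gap sits immediately after word 4 ("said").
Base order: Ida has said that who wondered whether Owen mentioned Emma had pointed at that draft.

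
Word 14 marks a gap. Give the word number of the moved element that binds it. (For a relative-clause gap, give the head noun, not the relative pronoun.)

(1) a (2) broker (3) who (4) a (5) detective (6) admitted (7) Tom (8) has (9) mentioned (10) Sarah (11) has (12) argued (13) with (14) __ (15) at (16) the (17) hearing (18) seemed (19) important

2

The gap at 14 is the prepositional object of "argued", inside a relative clause.
The relative pronoun is "who" (word 3); it is bound by the head noun immediately before it.
Its filler is the head noun "broker", at word 2.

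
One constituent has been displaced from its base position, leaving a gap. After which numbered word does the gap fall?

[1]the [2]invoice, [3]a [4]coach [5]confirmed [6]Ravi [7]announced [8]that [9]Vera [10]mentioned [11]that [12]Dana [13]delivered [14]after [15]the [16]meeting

13

The displaced element is "the invoice" (word 2).
It is linked across 3 clause boundaries (Ø → that → that).
It functions as the direct object of "delivered", so the gap sits immediately after word 13 ("delivered").
Base order: A coach confirmed Ravi announced that Vera mentioned that Dana delivered the invoice after the meeting.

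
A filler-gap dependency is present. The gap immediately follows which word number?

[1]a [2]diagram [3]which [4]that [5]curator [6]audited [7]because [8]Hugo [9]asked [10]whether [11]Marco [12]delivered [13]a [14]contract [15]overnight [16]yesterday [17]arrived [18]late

6

The displaced element is "a diagram" (word 2).
It functions as the direct object of "audited", so the gap sits immediately after word 6 ("audited").
Base order: That curator audited a diagram because Hugo asked whether Marco delivered a contract overnight yesterday.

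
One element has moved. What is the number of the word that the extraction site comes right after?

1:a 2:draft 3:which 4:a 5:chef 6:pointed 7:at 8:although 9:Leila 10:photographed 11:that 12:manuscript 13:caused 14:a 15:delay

The displaced element is "a draft" (word 2).
It functions as the object of the preposition "at" of "pointed", so the gap sits immediately after word 7 ("at").
Base order: A chef pointed at a draft although Leila photographed that manuscript.

7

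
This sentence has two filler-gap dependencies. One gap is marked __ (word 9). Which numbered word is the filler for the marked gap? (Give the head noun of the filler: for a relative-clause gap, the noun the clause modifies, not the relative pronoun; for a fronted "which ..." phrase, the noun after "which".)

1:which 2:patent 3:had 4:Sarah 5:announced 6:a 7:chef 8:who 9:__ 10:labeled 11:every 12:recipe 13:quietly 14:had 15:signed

7

The marked gap is inside the relative clause, the subject of "labeled".
Its filler is the head noun "chef" (via "who"), at word 7.
(The other dependency links word 2 to a gap after word 15.)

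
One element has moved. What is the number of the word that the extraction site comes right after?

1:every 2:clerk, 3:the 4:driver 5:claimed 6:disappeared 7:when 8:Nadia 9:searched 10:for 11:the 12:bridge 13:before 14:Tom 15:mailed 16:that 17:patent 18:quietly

The displaced element is "every clerk" (word 2).
It is linked across 1 clause boundary (Ø).
It functions as the subject of "disappeared", so the gap sits immediately after word 5 ("claimed").
Base order: The driver claimed that every clerk disappeared when Nadia searched for the bridge before Tom mailed that patent quietly.

5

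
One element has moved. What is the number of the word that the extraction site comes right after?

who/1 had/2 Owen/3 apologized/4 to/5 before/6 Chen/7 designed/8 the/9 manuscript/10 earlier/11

The displaced element is "who" (word 1).
It functions as the object of the preposition "to" of "apologized", so the gap sits immediately after word 5 ("to").
Base order: Owen had apologized to who before Chen designed the manuscript earlier.

5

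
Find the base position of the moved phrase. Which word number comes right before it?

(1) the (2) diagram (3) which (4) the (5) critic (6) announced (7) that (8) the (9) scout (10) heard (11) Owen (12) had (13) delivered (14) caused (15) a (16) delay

The displaced element is "the diagram" (word 2).
It is linked across 2 clause boundaries (that → Ø).
It functions as the direct object of "delivered", so the gap sits immediately after word 13 ("delivered").
Base order: The critic announced that the scout heard Owen had delivered the diagram.

13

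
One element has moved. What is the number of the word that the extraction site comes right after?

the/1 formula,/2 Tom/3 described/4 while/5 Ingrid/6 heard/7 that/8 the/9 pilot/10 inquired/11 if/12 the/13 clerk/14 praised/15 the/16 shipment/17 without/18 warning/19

4

The displaced element is "the formula" (word 2).
It functions as the direct object of "described", so the gap sits immediately after word 4 ("described").
Base order: Tom described the formula while Ingrid heard that the pilot inquired if the clerk praised the shipment without warning.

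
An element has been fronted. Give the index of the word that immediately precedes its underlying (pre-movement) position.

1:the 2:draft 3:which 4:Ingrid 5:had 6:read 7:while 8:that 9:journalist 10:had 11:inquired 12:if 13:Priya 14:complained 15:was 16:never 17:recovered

6

The displaced element is "the draft" (word 2).
It functions as the direct object of "read", so the gap sits immediately after word 6 ("read").
Base order: Ingrid had read the draft while that journalist had inquired if Priya complained.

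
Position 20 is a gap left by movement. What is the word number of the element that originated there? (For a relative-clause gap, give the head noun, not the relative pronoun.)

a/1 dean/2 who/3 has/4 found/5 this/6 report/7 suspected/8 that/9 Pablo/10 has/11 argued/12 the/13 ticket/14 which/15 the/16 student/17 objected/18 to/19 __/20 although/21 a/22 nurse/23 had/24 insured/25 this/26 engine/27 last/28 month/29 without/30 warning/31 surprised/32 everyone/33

14

The gap at 20 is the prepositional object of "objected", inside a relative clause.
The relative pronoun is "which" (word 15); it is bound by the head noun immediately before it.
Its filler is the head noun "ticket", at word 14.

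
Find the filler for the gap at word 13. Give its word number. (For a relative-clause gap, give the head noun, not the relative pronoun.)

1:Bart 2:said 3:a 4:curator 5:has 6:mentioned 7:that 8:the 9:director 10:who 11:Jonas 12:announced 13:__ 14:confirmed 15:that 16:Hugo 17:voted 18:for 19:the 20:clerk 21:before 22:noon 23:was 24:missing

The gap at 13 is the subject of "confirmed", inside a relative clause.
The relative pronoun is "who" (word 10); it is bound by the head noun immediately before it.
Its filler is the head noun "director", at word 9.

9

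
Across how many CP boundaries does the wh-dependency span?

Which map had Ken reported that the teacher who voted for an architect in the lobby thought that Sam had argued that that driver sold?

"which map" is extracted from the object of "sold".
Boundaries crossed, outermost first: [that], [that], [that] — 3 in total.

3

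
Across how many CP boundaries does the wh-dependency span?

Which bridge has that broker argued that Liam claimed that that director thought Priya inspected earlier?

"which bridge" is extracted from the object of "inspected".
Boundaries crossed, outermost first: [that], [that], [Ø] — 3 in total.

3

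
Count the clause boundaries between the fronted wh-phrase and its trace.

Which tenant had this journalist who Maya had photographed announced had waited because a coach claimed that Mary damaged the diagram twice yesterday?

1

"which tenant" is extracted from the subject of "waited".
Boundaries crossed, outermost first: [Ø] — 1 in total.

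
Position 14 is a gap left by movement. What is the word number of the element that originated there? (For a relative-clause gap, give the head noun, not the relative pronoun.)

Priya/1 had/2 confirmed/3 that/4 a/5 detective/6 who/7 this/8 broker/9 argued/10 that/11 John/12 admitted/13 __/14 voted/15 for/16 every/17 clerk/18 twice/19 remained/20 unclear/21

6

The gap at 14 is the subject of "voted", inside a relative clause.
The relative pronoun is "who" (word 7); it is bound by the head noun immediately before it.
Its filler is the head noun "detective", at word 6.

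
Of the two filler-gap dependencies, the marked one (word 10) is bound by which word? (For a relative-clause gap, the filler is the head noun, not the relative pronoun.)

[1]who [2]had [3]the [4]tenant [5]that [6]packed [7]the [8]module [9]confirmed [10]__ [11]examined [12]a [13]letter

The marked gap is the subject of "examined".
Its filler is the fronted wh-phrase "who", at word 1.
(The other dependency links word 4 to a gap after word 5.)

1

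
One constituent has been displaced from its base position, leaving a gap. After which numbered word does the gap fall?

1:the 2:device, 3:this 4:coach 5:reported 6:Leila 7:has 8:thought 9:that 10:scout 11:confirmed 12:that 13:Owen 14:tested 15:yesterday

14

The displaced element is "the device" (word 2).
It is linked across 3 clause boundaries (Ø → Ø → that).
It functions as the direct object of "tested", so the gap sits immediately after word 14 ("tested").
Base order: This coach reported Leila has thought that scout confirmed that Owen tested the device yesterday.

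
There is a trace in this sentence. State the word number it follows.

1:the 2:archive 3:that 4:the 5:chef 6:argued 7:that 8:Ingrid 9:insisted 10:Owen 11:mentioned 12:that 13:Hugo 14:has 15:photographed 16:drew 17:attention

The displaced element is "the archive" (word 2).
It is linked across 3 clause boundaries (that → Ø → that).
It functions as the direct object of "photographed", so the gap sits immediately after word 15 ("photographed").
Base order: The chef argued that Ingrid insisted Owen mentioned that Hugo has photographed the archive.

15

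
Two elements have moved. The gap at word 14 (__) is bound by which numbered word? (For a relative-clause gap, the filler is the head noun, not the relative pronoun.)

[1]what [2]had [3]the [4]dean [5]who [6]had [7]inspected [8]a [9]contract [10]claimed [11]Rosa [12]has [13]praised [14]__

The marked gap is the direct object of "praised".
Its filler is the fronted wh-phrase "what", at word 1.
(The other dependency links word 4 to a gap after word 5.)

1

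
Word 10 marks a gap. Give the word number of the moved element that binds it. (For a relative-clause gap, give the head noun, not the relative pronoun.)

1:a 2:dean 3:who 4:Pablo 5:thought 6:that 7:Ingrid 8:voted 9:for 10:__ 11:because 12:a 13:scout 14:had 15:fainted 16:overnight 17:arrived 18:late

The gap at 10 is the prepositional object of "voted", inside a relative clause.
The relative pronoun is "who" (word 3); it is bound by the head noun immediately before it.
Its filler is the head noun "dean", at word 2.

2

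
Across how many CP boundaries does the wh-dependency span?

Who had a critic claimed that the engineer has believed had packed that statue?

2

"who" is extracted from the subject of "packed".
Boundaries crossed, outermost first: [that], [Ø] — 2 in total.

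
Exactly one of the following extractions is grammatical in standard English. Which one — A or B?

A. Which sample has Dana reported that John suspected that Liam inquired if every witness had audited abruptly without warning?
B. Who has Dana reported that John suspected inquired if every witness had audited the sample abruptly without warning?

In A, the wh-phrase is extracted from inside a wh-island (introduced by "if"), which blocks movement.
In B, the extraction path crosses only that-complement boundaries, which are transparent.
So B is grammatical.

B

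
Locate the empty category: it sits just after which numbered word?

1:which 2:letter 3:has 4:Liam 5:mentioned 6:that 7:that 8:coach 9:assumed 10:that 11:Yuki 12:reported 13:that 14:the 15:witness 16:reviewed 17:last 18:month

16

The displaced element is "which letter" (word 2).
It is linked across 3 clause boundaries (that → that → that).
It functions as the direct object of "reviewed", so the gap sits immediately after word 16 ("reviewed").
Base order: Liam has mentioned that that coach assumed that Yuki reported that the witness reviewed which letter last month.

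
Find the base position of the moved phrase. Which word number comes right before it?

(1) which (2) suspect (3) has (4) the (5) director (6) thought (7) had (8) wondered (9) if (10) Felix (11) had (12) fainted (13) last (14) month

The displaced element is "which suspect" (word 2).
It is linked across 1 clause boundary (Ø).
It functions as the subject of "wondered", so the gap sits immediately after word 6 ("thought").
Base order: The director has thought which suspect had wondered if Felix had fainted last month.

6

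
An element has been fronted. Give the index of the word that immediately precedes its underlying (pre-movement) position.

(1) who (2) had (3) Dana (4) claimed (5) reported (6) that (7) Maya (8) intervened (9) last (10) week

The displaced element is "who" (word 1).
It is linked across 1 clause boundary (Ø).
It functions as the subject of "reported", so the gap sits immediately after word 4 ("claimed").
Base order: Dana had claimed that who reported that Maya intervened last week.

4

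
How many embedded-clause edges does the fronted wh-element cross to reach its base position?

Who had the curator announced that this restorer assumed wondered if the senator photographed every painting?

"who" is extracted from the subject of "wondered".
Boundaries crossed, outermost first: [that], [Ø] — 2 in total.

2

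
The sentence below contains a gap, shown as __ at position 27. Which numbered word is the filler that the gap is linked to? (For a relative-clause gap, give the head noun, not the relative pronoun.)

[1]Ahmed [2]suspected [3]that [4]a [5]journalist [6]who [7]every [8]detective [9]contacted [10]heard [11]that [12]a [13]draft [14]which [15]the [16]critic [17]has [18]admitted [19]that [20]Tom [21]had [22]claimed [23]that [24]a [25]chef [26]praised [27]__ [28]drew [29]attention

13

The gap at 27 is the object of "praised", inside a relative clause.
The relative pronoun is "which" (word 14); it is bound by the head noun immediately before it.
Its filler is the head noun "draft", at word 13.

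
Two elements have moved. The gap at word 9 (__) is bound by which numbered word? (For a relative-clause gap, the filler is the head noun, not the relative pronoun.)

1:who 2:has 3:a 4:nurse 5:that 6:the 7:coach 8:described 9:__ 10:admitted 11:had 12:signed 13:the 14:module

4

The marked gap is inside the relative clause, the direct object of "described".
Its filler is the head noun "nurse" (via "that"), at word 4.
(The other dependency links word 1 to a gap after word 10.)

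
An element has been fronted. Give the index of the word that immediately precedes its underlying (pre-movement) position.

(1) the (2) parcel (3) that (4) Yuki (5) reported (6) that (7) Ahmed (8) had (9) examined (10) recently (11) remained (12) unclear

9

The displaced element is "the parcel" (word 2).
It is linked across 1 clause boundary (that).
It functions as the direct object of "examined", so the gap sits immediately after word 9 ("examined").
Base order: Yuki reported that Ahmed had examined the parcel recently.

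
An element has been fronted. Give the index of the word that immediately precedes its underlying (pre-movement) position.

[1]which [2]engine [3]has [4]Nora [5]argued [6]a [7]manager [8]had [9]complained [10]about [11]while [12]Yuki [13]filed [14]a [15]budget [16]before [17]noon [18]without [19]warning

The displaced element is "which engine" (word 2).
It is linked across 1 clause boundary (Ø).
It functions as the object of the preposition "about" of "complained", so the gap sits immediately after word 10 ("about").
Base order: Nora has argued a manager had complained about which engine while Yuki filed a budget before noon without warning.

10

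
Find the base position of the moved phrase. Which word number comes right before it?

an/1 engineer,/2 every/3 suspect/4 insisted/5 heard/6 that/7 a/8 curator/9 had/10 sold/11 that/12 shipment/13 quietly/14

The displaced element is "an engineer" (word 2).
It is linked across 1 clause boundary (Ø).
It functions as the subject of "heard", so the gap sits immediately after word 5 ("insisted").
Base order: Every suspect insisted that an engineer heard that a curator had sold that shipment quietly.

5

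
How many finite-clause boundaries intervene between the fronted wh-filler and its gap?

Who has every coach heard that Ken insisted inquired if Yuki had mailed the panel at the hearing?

2

"who" is extracted from the subject of "inquired".
Boundaries crossed, outermost first: [that], [Ø] — 2 in total.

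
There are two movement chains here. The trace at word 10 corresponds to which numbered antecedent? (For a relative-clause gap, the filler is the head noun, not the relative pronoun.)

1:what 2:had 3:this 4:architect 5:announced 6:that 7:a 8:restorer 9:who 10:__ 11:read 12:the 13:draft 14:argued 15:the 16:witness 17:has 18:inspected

The marked gap is inside the relative clause, the subject of "read".
Its filler is the head noun "restorer" (via "who"), at word 8.
(The other dependency links word 1 to a gap after word 18.)

8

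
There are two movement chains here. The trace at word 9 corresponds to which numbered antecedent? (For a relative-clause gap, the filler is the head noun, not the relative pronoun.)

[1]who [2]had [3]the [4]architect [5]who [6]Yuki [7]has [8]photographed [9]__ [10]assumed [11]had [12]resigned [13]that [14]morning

4

The marked gap is inside the relative clause, the direct object of "photographed".
Its filler is the head noun "architect" (via "who"), at word 4.
(The other dependency links word 1 to a gap after word 10.)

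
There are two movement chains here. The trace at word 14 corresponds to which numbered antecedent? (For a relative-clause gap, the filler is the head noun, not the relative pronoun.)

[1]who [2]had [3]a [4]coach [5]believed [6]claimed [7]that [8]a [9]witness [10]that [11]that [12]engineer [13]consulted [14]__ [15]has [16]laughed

The marked gap is inside the relative clause, the direct object of "consulted".
Its filler is the head noun "witness" (via "that"), at word 9.
(The other dependency links word 1 to a gap after word 5.)

9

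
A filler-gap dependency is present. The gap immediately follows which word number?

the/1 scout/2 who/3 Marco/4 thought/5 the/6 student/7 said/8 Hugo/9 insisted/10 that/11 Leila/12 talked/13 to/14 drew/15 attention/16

The displaced element is "the scout" (word 2).
It is linked across 3 clause boundaries (Ø → Ø → that).
It functions as the object of the preposition "to" of "talked", so the gap sits immediately after word 14 ("to").
Base order: Marco thought the student said Hugo insisted that Leila talked to the scout.

14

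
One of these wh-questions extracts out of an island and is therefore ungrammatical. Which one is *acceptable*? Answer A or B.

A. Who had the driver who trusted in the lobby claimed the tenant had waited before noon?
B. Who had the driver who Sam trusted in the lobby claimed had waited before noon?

In A, the wh-phrase is extracted from inside a complex-NP island (relative clause) (introduced by "who"), which blocks movement.
In B, the extraction path crosses only that-complement boundaries, which are transparent.
So B is grammatical.

B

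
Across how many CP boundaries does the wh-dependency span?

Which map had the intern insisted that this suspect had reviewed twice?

1

"which map" is extracted from the object of "reviewed".
Boundaries crossed, outermost first: [that] — 1 in total.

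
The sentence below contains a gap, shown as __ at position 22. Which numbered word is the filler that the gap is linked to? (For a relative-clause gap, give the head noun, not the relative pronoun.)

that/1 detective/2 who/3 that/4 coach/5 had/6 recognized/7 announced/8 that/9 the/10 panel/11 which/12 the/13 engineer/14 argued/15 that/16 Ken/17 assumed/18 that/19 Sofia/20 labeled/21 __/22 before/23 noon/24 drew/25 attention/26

11

The gap at 22 is the object of "labeled", inside a relative clause.
The relative pronoun is "which" (word 12); it is bound by the head noun immediately before it.
Its filler is the head noun "panel", at word 11.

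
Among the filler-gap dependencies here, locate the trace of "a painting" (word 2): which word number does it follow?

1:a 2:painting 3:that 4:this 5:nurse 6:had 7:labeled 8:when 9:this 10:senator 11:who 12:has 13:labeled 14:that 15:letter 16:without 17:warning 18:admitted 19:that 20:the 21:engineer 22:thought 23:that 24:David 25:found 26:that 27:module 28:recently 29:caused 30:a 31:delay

7

The displaced element is "a painting" (word 2).
It functions as the direct object of "labeled", so the gap sits immediately after word 7 ("labeled").
Base order: This nurse had labeled a painting when this senator who has labeled that letter without warning admitted that the engineer thought that David found that module recently.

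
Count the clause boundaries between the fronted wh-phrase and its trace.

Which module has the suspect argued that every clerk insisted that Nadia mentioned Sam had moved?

"which module" is extracted from the object of "moved".
Boundaries crossed, outermost first: [that], [that], [Ø] — 3 in total.

3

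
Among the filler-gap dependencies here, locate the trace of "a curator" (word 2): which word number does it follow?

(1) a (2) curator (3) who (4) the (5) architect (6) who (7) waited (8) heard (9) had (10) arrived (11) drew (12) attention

The displaced element is "a curator" (word 2).
It is linked across 1 clause boundary (Ø).
It functions as the subject of "arrived", so the gap sits immediately after word 8 ("heard").
Base order: The architect who waited heard that a curator had arrived.

8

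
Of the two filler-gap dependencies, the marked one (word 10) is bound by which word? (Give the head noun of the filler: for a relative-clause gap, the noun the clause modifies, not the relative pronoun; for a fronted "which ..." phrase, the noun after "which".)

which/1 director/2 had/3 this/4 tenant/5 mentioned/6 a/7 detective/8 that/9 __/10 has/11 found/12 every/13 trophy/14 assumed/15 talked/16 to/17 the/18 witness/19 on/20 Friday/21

The marked gap is inside the relative clause, the subject of "found".
Its filler is the head noun "detective" (via "that"), at word 8.
(The other dependency links word 2 to a gap after word 15.)

8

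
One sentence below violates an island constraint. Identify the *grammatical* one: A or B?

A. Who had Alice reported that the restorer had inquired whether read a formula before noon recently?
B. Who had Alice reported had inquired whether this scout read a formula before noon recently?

B

In A, the wh-phrase is extracted from inside a wh-island (introduced by "whether"), which blocks movement.
In B, the extraction path crosses only that-complement boundaries, which are transparent.
So B is grammatical.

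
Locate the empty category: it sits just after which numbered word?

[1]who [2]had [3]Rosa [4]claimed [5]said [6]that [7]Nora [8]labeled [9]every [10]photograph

4

The displaced element is "who" (word 1).
It is linked across 1 clause boundary (Ø).
It functions as the subject of "said", so the gap sits immediately after word 4 ("claimed").
Base order: Rosa had claimed that who said that Nora labeled every photograph.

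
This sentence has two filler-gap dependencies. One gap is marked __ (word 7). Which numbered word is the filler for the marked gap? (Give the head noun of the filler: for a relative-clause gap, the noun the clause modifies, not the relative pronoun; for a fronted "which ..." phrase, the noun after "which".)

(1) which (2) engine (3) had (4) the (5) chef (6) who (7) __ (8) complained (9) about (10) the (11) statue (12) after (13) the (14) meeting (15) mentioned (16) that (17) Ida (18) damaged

The marked gap is inside the relative clause, the subject of "complained".
Its filler is the head noun "chef" (via "who"), at word 5.
(The other dependency links word 2 to a gap after word 18.)

5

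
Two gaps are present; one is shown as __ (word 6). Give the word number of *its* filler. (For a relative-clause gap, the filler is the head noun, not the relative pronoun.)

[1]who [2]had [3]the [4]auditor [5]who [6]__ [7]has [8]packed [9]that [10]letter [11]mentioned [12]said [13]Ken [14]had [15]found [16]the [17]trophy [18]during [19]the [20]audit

The marked gap is inside the relative clause, the subject of "packed".
Its filler is the head noun "auditor" (via "who"), at word 4.
(The other dependency links word 1 to a gap after word 11.)

4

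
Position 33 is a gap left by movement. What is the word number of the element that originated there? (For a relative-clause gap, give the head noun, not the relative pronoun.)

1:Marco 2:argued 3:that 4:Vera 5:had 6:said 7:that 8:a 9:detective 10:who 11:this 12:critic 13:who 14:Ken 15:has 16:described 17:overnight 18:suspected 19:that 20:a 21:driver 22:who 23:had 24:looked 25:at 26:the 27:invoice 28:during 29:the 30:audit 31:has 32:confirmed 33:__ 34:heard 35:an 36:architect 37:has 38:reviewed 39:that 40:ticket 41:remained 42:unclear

The gap at 33 is the subject of "heard", inside a relative clause.
The relative pronoun is "who" (word 10); it is bound by the head noun immediately before it.
Its filler is the head noun "detective", at word 9.

9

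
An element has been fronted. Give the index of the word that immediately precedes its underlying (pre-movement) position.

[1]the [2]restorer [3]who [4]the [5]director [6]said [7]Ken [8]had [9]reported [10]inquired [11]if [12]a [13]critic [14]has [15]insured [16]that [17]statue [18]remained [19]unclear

The displaced element is "the restorer" (word 2).
It is linked across 2 clause boundaries (Ø → Ø).
It functions as the subject of "inquired", so the gap sits immediately after word 9 ("reported").
Base order: The director said Ken had reported that the restorer inquired if a critic has insured that statue.

9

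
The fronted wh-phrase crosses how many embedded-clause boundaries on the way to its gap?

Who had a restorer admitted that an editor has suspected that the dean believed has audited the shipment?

3

"who" is extracted from the subject of "audited".
Boundaries crossed, outermost first: [that], [that], [Ø] — 3 in total.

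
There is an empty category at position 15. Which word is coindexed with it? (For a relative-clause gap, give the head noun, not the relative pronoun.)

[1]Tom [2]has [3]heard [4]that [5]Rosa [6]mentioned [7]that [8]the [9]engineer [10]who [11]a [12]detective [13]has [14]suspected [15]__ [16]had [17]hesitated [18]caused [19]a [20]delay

9

The gap at 15 is the subject of "hesitated", inside a relative clause.
The relative pronoun is "who" (word 10); it is bound by the head noun immediately before it.
Its filler is the head noun "engineer", at word 9.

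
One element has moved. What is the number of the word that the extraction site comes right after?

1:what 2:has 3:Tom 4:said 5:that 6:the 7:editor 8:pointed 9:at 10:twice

9

The displaced element is "what" (word 1).
It is linked across 1 clause boundary (that).
It functions as the object of the preposition "at" of "pointed", so the gap sits immediately after word 9 ("at").
Base order: Tom has said that the editor pointed at what twice.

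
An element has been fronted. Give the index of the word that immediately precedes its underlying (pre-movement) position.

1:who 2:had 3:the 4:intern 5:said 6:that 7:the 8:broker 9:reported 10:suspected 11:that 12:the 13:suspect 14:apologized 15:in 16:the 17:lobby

9

The displaced element is "who" (word 1).
It is linked across 2 clause boundaries (that → Ø).
It functions as the subject of "suspected", so the gap sits immediately after word 9 ("reported").
Base order: The intern had said that the broker reported who suspected that the suspect apologized in the lobby.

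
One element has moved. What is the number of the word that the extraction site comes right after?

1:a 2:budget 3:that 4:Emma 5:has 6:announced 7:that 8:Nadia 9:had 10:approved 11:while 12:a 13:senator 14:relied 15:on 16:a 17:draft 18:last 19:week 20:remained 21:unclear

10

The displaced element is "a budget" (word 2).
It is linked across 1 clause boundary (that).
It functions as the direct object of "approved", so the gap sits immediately after word 10 ("approved").
Base order: Emma has announced that Nadia had approved a budget while a senator relied on a draft last week.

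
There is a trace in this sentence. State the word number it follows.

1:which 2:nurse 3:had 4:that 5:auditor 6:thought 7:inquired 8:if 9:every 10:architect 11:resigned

6

The displaced element is "which nurse" (word 2).
It is linked across 1 clause boundary (Ø).
It functions as the subject of "inquired", so the gap sits immediately after word 6 ("thought").
Base order: That auditor had thought that which nurse inquired if every architect resigned.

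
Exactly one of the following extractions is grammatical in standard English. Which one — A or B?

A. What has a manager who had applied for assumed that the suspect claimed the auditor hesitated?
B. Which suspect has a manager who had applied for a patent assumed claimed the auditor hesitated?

B

In A, the wh-phrase is extracted from inside a complex-NP island (relative clause) (introduced by "who"), which blocks movement.
In B, the extraction path crosses only that-complement boundaries, which are transparent.
So B is grammatical.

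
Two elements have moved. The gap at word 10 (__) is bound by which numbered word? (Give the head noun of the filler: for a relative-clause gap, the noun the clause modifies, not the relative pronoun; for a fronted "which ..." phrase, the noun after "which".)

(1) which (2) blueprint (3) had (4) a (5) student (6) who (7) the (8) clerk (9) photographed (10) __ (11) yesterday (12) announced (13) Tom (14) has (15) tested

The marked gap is inside the relative clause, the direct object of "photographed".
Its filler is the head noun "student" (via "who"), at word 5.
(The other dependency links word 2 to a gap after word 15.)

5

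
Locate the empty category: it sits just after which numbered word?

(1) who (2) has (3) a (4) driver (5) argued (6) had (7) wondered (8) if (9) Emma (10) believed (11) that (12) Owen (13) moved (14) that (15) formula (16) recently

The displaced element is "who" (word 1).
It is linked across 1 clause boundary (Ø).
It functions as the subject of "wondered", so the gap sits immediately after word 5 ("argued").
Base order: A driver has argued that who had wondered if Emma believed that Owen moved that formula recently.

5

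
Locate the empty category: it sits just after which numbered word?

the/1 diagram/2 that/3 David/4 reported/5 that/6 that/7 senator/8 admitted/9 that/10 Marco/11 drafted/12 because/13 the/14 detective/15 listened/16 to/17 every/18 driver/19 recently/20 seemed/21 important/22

The displaced element is "the diagram" (word 2).
It is linked across 2 clause boundaries (that → that).
It functions as the direct object of "drafted", so the gap sits immediately after word 12 ("drafted").
Base order: David reported that that senator admitted that Marco drafted the diagram because the detective listened to every driver recently.

12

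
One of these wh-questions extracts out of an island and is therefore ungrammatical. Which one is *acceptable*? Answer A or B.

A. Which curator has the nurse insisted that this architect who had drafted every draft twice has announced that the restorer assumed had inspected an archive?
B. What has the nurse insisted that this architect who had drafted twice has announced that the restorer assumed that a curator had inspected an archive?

In B, the wh-phrase is extracted from inside a complex-NP island (relative clause) (introduced by "who"), which blocks movement.
In A, the extraction path crosses only that-complement boundaries, which are transparent.
So A is grammatical.

A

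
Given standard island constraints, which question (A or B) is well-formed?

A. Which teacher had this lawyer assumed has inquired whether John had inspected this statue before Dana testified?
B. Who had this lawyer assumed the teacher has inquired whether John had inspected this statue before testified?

In B, the wh-phrase is extracted from inside a wh-island (introduced by "whether"), which blocks movement.
In A, the extraction path crosses only that-complement boundaries, which are transparent.
So A is grammatical.

A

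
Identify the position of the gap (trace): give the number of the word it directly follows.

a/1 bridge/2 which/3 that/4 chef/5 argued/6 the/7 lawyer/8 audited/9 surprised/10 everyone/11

The displaced element is "a bridge" (word 2).
It is linked across 1 clause boundary (Ø).
It functions as the direct object of "audited", so the gap sits immediately after word 9 ("audited").
Base order: That chef argued the lawyer audited a bridge.

9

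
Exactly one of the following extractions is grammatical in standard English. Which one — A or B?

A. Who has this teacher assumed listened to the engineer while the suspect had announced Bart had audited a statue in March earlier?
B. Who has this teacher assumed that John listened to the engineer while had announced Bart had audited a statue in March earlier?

A

In B, the wh-phrase is extracted from inside an adjunct island (introduced by "while"), which blocks movement.
In A, the extraction path crosses only that-complement boundaries, which are transparent.
So A is grammatical.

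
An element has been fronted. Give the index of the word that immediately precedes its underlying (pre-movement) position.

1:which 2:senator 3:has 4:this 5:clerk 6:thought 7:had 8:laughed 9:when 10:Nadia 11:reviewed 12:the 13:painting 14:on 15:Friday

6

The displaced element is "which senator" (word 2).
It is linked across 1 clause boundary (Ø).
It functions as the subject of "laughed", so the gap sits immediately after word 6 ("thought").
Base order: This clerk has thought that which senator had laughed when Nadia reviewed the painting on Friday.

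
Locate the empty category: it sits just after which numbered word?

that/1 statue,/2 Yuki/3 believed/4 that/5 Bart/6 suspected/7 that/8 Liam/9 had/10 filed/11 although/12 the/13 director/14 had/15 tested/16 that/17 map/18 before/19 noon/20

The displaced element is "that statue" (word 2).
It is linked across 2 clause boundaries (that → that).
It functions as the direct object of "filed", so the gap sits immediately after word 11 ("filed").
Base order: Yuki believed that Bart suspected that Liam had filed that statue although the director had tested that map before noon.

11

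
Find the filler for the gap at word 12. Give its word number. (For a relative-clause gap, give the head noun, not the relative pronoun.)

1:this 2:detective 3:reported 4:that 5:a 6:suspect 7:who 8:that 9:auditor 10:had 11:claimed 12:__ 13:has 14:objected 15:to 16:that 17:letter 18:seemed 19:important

6

The gap at 12 is the subject of "objected", inside a relative clause.
The relative pronoun is "who" (word 7); it is bound by the head noun immediately before it.
Its filler is the head noun "suspect", at word 6.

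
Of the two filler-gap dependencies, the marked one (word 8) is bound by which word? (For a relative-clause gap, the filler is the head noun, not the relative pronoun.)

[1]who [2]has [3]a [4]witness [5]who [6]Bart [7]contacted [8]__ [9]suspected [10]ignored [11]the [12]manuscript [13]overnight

The marked gap is inside the relative clause, the direct object of "contacted".
Its filler is the head noun "witness" (via "who"), at word 4.
(The other dependency links word 1 to a gap after word 9.)

4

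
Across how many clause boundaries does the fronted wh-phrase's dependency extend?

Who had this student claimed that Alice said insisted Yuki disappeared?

"who" is extracted from the subject of "insisted".
Boundaries crossed, outermost first: [that], [Ø] — 2 in total.

2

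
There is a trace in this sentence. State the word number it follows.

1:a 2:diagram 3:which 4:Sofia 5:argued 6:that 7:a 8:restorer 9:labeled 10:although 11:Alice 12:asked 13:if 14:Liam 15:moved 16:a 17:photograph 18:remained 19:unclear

The displaced element is "a diagram" (word 2).
It is linked across 1 clause boundary (that).
It functions as the direct object of "labeled", so the gap sits immediately after word 9 ("labeled").
Base order: Sofia argued that a restorer labeled a diagram although Alice asked if Liam moved a photograph.

9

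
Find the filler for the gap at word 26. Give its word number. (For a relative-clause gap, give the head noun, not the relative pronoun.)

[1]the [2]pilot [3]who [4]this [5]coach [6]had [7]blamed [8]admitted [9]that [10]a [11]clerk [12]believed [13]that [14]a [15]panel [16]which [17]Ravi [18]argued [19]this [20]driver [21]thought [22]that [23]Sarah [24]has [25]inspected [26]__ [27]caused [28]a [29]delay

15

The gap at 26 is the object of "inspected", inside a relative clause.
The relative pronoun is "which" (word 16); it is bound by the head noun immediately before it.
Its filler is the head noun "panel", at word 15.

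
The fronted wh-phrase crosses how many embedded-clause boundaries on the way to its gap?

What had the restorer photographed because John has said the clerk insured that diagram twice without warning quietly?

"what" originates inside the matrix clause — no clause boundary is crossed.

0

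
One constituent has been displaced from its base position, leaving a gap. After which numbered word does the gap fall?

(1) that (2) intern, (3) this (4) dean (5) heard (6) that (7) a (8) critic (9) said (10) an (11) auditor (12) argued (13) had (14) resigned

The displaced element is "that intern" (word 2).
It is linked across 3 clause boundaries (that → Ø → Ø).
It functions as the subject of "resigned", so the gap sits immediately after word 12 ("argued").
Base order: This dean heard that a critic said an auditor argued that that intern had resigned.

12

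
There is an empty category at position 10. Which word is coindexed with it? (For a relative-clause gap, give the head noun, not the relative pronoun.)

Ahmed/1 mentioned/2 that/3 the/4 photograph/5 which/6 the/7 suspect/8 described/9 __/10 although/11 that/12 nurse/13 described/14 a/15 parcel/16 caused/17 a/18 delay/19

5

The gap at 10 is the object of "described", inside a relative clause.
The relative pronoun is "which" (word 6); it is bound by the head noun immediately before it.
Its filler is the head noun "photograph", at word 5.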